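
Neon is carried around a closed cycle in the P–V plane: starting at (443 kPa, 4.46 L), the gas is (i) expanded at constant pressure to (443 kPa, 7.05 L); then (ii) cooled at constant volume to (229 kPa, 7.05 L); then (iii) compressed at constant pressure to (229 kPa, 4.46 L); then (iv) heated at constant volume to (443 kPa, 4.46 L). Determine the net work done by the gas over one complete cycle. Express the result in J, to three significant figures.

W_net ≈ 554 J

Constant-volume legs do no work.
W(i) = (443)(7.05 − 4.46) = 1147 J; W(iii) = (229)(4.46 − 7.05) = -593.1 J.
W_net = 1147 − 593.1 = 554.3 J (the clockwise enclosed area).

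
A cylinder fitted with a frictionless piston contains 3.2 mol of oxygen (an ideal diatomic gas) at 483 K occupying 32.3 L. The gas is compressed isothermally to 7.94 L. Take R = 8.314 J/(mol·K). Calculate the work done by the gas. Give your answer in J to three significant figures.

W ≈ -18000 J

Isothermal: W = nRT ln(V₂/V₁).
W = (3.2)(8.314)(483) × ln(7.94/32.3)
  = 12850 × -1.403
W_by_gas = -18031 J.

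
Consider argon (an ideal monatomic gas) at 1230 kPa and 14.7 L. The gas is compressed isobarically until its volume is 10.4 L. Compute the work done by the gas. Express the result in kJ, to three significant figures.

W ≈ -5.29 kJ

Isobaric: W = P ΔV.
W = (1230 kPa)(10.4 − 14.7 L) = (1230)(-4.3) = -5289 J.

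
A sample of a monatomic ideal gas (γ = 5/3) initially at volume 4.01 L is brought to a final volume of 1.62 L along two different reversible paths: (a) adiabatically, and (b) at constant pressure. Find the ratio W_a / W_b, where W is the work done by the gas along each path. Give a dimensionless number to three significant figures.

Path (a) adiabatic: W = P₁V₁(1 − (V₁/V₂)^(γ−1))/(γ−1) → W_a/(P₁V₁) = -1.245.
Path (b) isobaric: W = P₁(V₂ − V₁) → W_b/(P₁V₁) = -0.596.
W_a / W_b = -1.245 / -0.596 = 2.089.

W_a / W_b ≈ 2.09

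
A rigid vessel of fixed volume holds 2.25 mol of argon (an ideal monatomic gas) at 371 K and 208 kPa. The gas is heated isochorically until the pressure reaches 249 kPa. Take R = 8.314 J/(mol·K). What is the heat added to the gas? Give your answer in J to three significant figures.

Q ≈ 2050 J

Constant volume ⇒ W = 0, so Q = ΔU = nCᵥΔT with Cᵥ = 3R/2 = 12.47 J/(mol·K).
At constant V, T₂/T₁ = P₂/P₁ ⇒ ΔT = T₁(P₂/P₁ − 1) = 371·(249/208 − 1) = 73.13 K.
ΔU = (2.25)(12.47)(73.13) = 2052 J.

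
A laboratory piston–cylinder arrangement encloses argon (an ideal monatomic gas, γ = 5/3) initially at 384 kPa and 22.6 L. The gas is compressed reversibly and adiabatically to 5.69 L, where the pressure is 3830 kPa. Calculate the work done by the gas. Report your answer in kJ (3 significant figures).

Adiabatic: W = (P₁V₁ − P₂V₂)/(γ − 1) with γ = 5/3.
P₁V₁ = 8678 J, P₂V₂ = 21793 J.
W = (8678 − 21793) / 0.6667 = -19671 J.

W ≈ -19.7 kJ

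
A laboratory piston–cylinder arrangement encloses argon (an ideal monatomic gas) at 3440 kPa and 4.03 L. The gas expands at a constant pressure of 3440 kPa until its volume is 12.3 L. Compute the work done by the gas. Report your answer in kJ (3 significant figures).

W ≈ 28.4 kJ

Isobaric: W = P ΔV.
W = (3440 kPa)(12.3 − 4.03 L) = (3440)(8.27) = 28449 J.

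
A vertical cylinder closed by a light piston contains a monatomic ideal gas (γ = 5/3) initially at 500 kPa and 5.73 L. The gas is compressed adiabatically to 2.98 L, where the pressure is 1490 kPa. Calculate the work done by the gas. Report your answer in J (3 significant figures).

W ≈ -2360 J

Adiabatic: W = (P₁V₁ − P₂V₂)/(γ − 1) with γ = 5/3.
P₁V₁ = 2865 J, P₂V₂ = 4440 J.
W = (2865 − 4440) / 0.6667 = -2363 J.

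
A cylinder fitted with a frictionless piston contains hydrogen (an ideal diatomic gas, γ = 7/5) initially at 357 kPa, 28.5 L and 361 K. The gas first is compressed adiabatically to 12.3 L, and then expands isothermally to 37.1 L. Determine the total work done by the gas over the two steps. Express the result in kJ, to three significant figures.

W_total ≈ 5.56 kJ

Step 1 (adiabatic): W = (P₁V₁ − P₂V₂)/(γ−1) = (10174 − 14239)/0.4 = -10162 J.
After step 1: P = 1158 kPa, V = 12.3 L, T = 505.2 K.
Step 2 (isothermal): W = P₁V₁ ln(V₂/V₁) = (14239) ln(37.1/12.3) = 15720 J.
W_total = -10162 + 15720 = 5558 J.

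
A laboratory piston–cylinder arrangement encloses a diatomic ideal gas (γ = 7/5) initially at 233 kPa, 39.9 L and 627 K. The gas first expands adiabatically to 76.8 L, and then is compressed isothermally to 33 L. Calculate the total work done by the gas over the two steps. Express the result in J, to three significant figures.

Step 1 (adiabatic): W = (P₁V₁ − P₂V₂)/(γ−1) = (9297 − 7154)/0.4 = 5356 J.
After step 1: P = 93.16 kPa, V = 76.8 L, T = 482.5 K.
Step 2 (isothermal): W = P₁V₁ ln(V₂/V₁) = (7154) ln(33/76.8) = -6043 J.
W_total = 5356 − 6043 = -687.6 J.

W_total ≈ -688 J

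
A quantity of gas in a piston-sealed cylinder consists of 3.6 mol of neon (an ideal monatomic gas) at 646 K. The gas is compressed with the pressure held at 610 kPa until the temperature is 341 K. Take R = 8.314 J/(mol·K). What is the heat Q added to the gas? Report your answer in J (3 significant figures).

Q ≈ -22800 J

Isobaric: W = nRΔT = (3.6)(8.314)(-305) = -9129 J.
ΔU = nCᵥΔT with Cᵥ = 3R/2: ΔU = (3.6)(12.47)(-305) = -13693 J.
Q = ΔU + W = -13693 − 9129 = -22822 J.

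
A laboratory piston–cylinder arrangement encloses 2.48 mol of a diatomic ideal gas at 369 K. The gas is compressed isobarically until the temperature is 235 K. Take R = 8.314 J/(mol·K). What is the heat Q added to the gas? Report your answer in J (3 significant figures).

Isobaric: W = nRΔT = (2.48)(8.314)(-134) = -2763 J.
ΔU = nCᵥΔT with Cᵥ = 5R/2: ΔU = (2.48)(20.79)(-134) = -6907 J.
Q = ΔU + W = -6907 − 2763 = -9670 J.

Q ≈ -9670 J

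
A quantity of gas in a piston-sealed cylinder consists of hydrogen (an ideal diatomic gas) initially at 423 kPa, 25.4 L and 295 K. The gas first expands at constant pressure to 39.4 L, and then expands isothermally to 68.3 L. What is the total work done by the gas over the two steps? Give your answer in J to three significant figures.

W_total ≈ 15100 J

Step 1 (isobaric): W = PΔV = (423 kPa)(39.4 − 25.4 L) = 5922 J.
After step 1: P = 423 kPa, V = 39.4 L, T = 457.6 K.
Step 2 (isothermal): W = P₁V₁ ln(V₂/V₁) = (16666) ln(68.3/39.4) = 9169 J.
W_total = 5922 + 9169 = 15091 J.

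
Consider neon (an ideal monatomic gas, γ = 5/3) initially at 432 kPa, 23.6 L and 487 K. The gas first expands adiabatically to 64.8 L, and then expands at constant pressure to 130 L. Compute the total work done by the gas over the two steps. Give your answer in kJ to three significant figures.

W_total ≈ 12.7 kJ

Step 1 (adiabatic): W = (P₁V₁ − P₂V₂)/(γ−1) = (10195 − 5199)/0.667 = 7494 J.
After step 1: P = 80.24 kPa, V = 64.8 L, T = 248.4 K.
Step 2 (isobaric): W = PΔV = (80.24 kPa)(130 − 64.8 L) = 5232 J.
W_total = 7494 + 5232 = 12725 J.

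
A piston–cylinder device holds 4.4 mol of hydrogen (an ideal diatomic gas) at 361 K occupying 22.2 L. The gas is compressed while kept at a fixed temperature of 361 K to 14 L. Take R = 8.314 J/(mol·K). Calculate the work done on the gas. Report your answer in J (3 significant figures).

Isothermal: W = nRT ln(V₂/V₁).
W = (4.4)(8.314)(361) × ln(14/22.2)
  = 13206 × -0.461
W_by_gas = -6088 J; work on gas = −W_by = 6088 J.

W ≈ 6090 J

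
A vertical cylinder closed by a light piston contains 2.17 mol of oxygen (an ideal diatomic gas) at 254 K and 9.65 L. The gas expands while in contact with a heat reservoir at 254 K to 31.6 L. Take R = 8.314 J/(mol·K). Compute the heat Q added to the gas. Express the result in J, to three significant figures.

Isothermal ⇒ ΔU = 0, so Q = W = nRT ln(V₂/V₁).
Q = (2.17)(8.314)(254) ln(31.6/9.65) = 4583 × 1.186 = 5436 J.

Q ≈ 5440 J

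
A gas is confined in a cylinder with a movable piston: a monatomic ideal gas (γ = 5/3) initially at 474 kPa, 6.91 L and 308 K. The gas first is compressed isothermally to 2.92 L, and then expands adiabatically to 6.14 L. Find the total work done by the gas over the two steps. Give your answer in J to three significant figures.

Step 1 (isothermal): W = P₁V₁ ln(V₂/V₁) = (3275) ln(2.92/6.91) = -2821 J.
After step 1: P = 1122 kPa, V = 2.92 L, T = 308 K.
Step 2 (adiabatic): W = (P₁V₁ − P₂V₂)/(γ−1) = (3275 − 1996)/0.667 = 1920 J.
W_total = -2821 + 1920 = -901.7 J.

W_total ≈ -902 J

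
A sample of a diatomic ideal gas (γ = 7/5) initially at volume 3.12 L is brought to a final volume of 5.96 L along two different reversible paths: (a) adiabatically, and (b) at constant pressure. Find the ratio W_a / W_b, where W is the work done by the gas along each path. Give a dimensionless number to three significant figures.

W_a / W_b ≈ 0.626

Path (a) adiabatic: W = P₁V₁(1 − (V₁/V₂)^(γ−1))/(γ−1) → W_a/(P₁V₁) = 0.5702.
Path (b) isobaric: W = P₁(V₂ − V₁) → W_b/(P₁V₁) = 0.9103.
W_a / W_b = 0.5702 / 0.9103 = 0.6265.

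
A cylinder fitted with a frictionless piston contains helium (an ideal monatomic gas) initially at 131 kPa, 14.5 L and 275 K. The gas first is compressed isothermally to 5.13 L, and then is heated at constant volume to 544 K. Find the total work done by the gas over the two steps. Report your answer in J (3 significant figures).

Step 1 (isothermal): W = P₁V₁ ln(V₂/V₁) = (1900) ln(5.13/14.5) = -1974 J.
Step 2 (isochoric): W = 0 (constant volume).
W_total = -1974 + 0 = -1974 J.

W_total ≈ -1970 J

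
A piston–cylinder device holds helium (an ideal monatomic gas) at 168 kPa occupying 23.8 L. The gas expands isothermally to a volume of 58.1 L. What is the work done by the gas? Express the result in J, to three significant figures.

Isothermal: W = nRT ln(V₂/V₁) = P₁V₁ ln(V₂/V₁).
P₁V₁ = (168 kPa)(23.8 L) = 3998 J.
W = 3998 × ln(58.1/23.8) = 3998 × 0.8925
W_by_gas = 3568 J.

W ≈ 3570 J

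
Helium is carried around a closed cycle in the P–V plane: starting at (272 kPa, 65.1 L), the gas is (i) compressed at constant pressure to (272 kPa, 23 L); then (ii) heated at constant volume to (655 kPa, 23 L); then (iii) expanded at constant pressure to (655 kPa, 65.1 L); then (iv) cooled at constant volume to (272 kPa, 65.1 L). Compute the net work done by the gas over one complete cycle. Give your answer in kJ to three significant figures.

Constant-volume legs do no work.
W(i) = (272)(23 − 65.1) = -11451 J; W(iii) = (655)(65.1 − 23) = 27575 J.
W_net = -11451 + 27575 = 16124 J (the clockwise enclosed area).

W_net ≈ 16.1 kJ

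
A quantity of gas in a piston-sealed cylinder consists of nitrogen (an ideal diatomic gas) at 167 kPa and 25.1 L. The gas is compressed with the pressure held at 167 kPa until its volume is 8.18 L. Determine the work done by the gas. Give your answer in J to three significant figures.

W ≈ -2830 J

Isobaric: W = P ΔV.
W = (167 kPa)(8.18 − 25.1 L) = (167)(-16.92) = -2826 J.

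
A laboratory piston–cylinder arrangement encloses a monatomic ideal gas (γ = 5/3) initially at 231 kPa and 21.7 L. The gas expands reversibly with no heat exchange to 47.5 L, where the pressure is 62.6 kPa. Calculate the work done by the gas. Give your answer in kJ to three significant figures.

W ≈ 3.06 kJ

Adiabatic: W = (P₁V₁ − P₂V₂)/(γ − 1) with γ = 5/3.
P₁V₁ = 5013 J, P₂V₂ = 2974 J.
W = (5013 − 2974) / 0.6667 = 3059 J.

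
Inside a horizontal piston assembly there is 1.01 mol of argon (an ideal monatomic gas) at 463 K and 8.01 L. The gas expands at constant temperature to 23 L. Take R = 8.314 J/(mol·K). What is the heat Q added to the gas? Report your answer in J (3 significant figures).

Q ≈ 4100 J

Isothermal ⇒ ΔU = 0, so Q = W = nRT ln(V₂/V₁).
Q = (1.01)(8.314)(463) ln(23/8.01) = 3888 × 1.055 = 4101 J.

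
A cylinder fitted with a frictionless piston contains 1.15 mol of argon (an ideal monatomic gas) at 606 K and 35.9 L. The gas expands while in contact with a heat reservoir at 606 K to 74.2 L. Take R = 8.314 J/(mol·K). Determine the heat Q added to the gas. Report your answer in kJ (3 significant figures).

Q ≈ 4.21 kJ

Isothermal ⇒ ΔU = 0, so Q = W = nRT ln(V₂/V₁).
Q = (1.15)(8.314)(606) ln(74.2/35.9) = 5794 × 0.726 = 4207 J.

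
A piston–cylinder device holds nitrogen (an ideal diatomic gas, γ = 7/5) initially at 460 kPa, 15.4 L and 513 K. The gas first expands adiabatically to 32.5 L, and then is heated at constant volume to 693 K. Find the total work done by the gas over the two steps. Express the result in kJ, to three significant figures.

Step 1 (adiabatic): W = (P₁V₁ − P₂V₂)/(γ−1) = (7084 − 5255)/0.4 = 4574 J.
Step 2 (isochoric): W = 0 (constant volume).
W_total = 4574 + 0 = 4574 J.

W_total ≈ 4.57 kJ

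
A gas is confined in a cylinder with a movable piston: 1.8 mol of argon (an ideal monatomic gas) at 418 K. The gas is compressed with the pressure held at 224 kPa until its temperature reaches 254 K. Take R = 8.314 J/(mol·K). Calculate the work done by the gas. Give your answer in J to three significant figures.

Isobaric: W = P ΔV = nR ΔT.
W = (1.8)(8.314)(254 − 418) = -2454 J.

W ≈ -2450 J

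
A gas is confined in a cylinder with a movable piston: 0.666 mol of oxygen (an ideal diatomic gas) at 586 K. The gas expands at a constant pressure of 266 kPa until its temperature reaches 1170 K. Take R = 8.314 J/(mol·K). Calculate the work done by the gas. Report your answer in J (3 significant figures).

W ≈ 3230 J

Isobaric: W = P ΔV = nR ΔT.
W = (0.666)(8.314)(1170 − 586) = 3234 J.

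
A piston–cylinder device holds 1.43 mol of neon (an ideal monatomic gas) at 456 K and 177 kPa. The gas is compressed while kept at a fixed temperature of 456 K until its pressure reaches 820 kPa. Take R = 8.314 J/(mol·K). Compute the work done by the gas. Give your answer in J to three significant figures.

Isothermal process: W = nRT ln(V₂/V₁) = nRT ln(P₁/P₂).
W = (1.43)(8.314)(456) × ln(177/820)
  = 5421 × ln(0.2159) = 5421 × -1.533
W_by_gas = -8312 J.

W ≈ -8310 J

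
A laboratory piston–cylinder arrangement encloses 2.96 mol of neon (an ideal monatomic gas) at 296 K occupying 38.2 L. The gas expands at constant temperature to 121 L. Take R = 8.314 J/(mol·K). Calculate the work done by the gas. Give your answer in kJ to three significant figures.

Isothermal: W = nRT ln(V₂/V₁).
W = (2.96)(8.314)(296) × ln(121/38.2)
  = 7284 × 1.153
W_by_gas = 8399 J.

W ≈ 8.40 kJ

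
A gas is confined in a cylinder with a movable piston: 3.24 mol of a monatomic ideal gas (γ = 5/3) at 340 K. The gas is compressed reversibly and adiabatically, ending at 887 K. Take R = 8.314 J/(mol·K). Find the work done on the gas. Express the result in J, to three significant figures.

Adiabatic ⇒ Q = 0, so W_by = −ΔU = nCᵥ(T₁ − T₂).
Cᵥ = 3R/2 = 12.47 J/(mol·K).
W = (3.24)(12.47)(340 − 887) = -22102 J.
Work on gas = −W_by = 22102 J.

W ≈ 22100 J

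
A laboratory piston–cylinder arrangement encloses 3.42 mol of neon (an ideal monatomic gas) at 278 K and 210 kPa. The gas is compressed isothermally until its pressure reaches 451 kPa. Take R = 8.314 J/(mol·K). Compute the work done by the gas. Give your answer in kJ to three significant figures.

W ≈ -6.04 kJ

Isothermal process: W = nRT ln(V₂/V₁) = nRT ln(P₁/P₂).
W = (3.42)(8.314)(278) × ln(210/451)
  = 7905 × ln(0.4656) = 7905 × -0.7644
W_by_gas = -6042 J.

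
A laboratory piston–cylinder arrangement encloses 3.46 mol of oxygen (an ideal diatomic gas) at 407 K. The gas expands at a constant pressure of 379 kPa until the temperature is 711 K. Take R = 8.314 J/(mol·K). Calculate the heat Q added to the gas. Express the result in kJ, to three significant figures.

Isobaric: W = nRΔT = (3.46)(8.314)(304) = 8745 J.
ΔU = nCᵥΔT with Cᵥ = 5R/2: ΔU = (3.46)(20.79)(304) = 21862 J.
Q = ΔU + W = 21862 + 8745 = 30607 J.

Q ≈ 30.6 kJ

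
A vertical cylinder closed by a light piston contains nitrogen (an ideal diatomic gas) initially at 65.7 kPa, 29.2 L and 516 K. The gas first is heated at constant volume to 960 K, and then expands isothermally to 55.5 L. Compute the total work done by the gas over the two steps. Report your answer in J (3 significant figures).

W_total ≈ 2290 J

Step 1 (isochoric): W = 0 (constant volume).
After step 1: P = 122.2 kPa (V unchanged).
Step 2 (isothermal): W = P₁V₁ ln(V₂/V₁) = (3569) ln(55.5/29.2) = 2292 J.
W_total = 0 + 2292 = 2292 J.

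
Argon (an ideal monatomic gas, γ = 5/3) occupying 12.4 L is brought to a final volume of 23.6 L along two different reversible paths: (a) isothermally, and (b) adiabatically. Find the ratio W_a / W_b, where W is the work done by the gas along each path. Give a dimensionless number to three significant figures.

Path (a) isothermal: W = P₁V₁ ln(V₂/V₁) → W_a/(P₁V₁) = 0.6436.
Path (b) adiabatic: W = P₁V₁(1 − (V₁/V₂)^(γ−1))/(γ−1) → W_b/(P₁V₁) = 0.5233.
W_a / W_b = 0.6436 / 0.5233 = 1.23.

W_a / W_b ≈ 1.23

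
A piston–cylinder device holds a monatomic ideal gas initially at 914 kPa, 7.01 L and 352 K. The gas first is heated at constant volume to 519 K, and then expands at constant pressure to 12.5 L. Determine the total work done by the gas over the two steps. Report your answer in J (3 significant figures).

W_total ≈ 7400 J

Step 1 (isochoric): W = 0 (constant volume).
After step 1: P = 1348 kPa (V unchanged).
Step 2 (isobaric): W = PΔV = (1348 kPa)(12.5 − 7.01 L) = 7398 J.
W_total = 0 + 7398 = 7398 J.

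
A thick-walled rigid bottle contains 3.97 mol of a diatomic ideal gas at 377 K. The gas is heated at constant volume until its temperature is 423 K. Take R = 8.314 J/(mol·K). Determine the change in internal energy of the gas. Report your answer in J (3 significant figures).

Constant volume ⇒ W = 0, so Q = ΔU = nCᵥΔT with Cᵥ = 5R/2 = 20.79 J/(mol·K).
ΔU = (3.97)(20.79)(423 − 377) = 3796 J.

ΔU ≈ 3800 J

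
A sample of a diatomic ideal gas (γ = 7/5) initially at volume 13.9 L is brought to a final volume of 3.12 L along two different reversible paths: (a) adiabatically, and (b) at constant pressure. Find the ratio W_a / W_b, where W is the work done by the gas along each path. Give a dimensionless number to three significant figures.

Path (a) adiabatic: W = P₁V₁(1 − (V₁/V₂)^(γ−1))/(γ−1) → W_a/(P₁V₁) = -2.044.
Path (b) isobaric: W = P₁(V₂ − V₁) → W_b/(P₁V₁) = -0.7755.
W_a / W_b = -2.044 / -0.7755 = 2.636.

W_a / W_b ≈ 2.64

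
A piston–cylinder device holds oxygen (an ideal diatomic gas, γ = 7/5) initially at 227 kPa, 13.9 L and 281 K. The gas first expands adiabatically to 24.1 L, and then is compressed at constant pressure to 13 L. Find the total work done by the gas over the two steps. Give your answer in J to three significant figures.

Step 1 (adiabatic): W = (P₁V₁ − P₂V₂)/(γ−1) = (3155 − 2532)/0.4 = 1559 J.
After step 1: P = 105.1 kPa, V = 24.1 L, T = 225.5 K.
Step 2 (isobaric): W = PΔV = (105.1 kPa)(13 − 24.1 L) = -1166 J.
W_total = 1559 − 1166 = 392.5 J.

W_total ≈ 392 J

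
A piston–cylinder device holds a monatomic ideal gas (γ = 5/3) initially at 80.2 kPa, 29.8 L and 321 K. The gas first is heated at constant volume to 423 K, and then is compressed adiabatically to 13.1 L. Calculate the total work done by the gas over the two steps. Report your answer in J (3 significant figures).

W_total ≈ -3450 J

Step 1 (isochoric): W = 0 (constant volume).
After step 1: P = 105.7 kPa (V unchanged).
Step 2 (adiabatic): W = (P₁V₁ − P₂V₂)/(γ−1) = (3149 − 5447)/0.667 = -3447 J.
W_total = 0 − 3447 = -3447 J.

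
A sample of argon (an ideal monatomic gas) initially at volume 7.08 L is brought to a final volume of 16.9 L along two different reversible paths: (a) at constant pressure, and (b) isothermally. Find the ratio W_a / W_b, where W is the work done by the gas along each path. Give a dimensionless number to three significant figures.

Path (a) isobaric: W = P₁(V₂ − V₁) → W_a/(P₁V₁) = 1.387.
Path (b) isothermal: W = P₁V₁ ln(V₂/V₁) → W_b/(P₁V₁) = 0.87.
W_a / W_b = 1.387 / 0.87 = 1.594.

W_a / W_b ≈ 1.59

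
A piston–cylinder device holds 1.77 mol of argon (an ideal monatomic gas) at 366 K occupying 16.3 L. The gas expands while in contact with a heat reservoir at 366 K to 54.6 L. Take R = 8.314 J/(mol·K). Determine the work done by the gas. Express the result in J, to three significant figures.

W ≈ 6510 J

Isothermal: W = nRT ln(V₂/V₁).
W = (1.77)(8.314)(366) × ln(54.6/16.3)
  = 5386 × 1.209
W_by_gas = 6511 J.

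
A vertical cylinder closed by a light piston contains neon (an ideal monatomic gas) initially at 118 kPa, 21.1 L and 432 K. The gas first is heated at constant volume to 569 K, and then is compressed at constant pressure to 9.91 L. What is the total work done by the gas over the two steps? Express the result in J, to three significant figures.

Step 1 (isochoric): W = 0 (constant volume).
After step 1: P = 155.4 kPa (V unchanged).
Step 2 (isobaric): W = PΔV = (155.4 kPa)(9.91 − 21.1 L) = -1739 J.
W_total = 0 − 1739 = -1739 J.

W_total ≈ -1740 J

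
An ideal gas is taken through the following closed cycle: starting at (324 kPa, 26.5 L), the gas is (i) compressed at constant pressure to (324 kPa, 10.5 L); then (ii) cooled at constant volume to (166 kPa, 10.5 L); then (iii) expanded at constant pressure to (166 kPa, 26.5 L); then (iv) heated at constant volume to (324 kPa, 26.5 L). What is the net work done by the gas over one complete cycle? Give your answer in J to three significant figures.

W_net ≈ -2530 J

Constant-volume legs do no work.
W(i) = (324)(10.5 − 26.5) = -5184 J; W(iii) = (166)(26.5 − 10.5) = 2656 J.
W_net = -5184 + 2656 = -2528 J (the counter-clockwise enclosed area).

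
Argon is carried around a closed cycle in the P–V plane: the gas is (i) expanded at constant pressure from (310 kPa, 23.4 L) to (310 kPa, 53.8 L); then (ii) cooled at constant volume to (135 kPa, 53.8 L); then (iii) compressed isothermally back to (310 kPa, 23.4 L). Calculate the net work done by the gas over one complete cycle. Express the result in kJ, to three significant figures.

W_net ≈ 3.38 kJ

Leg (i): W = PΔV = (310)(53.8 − 23.4) = 9424 J.
Leg (ii): W = 0.
Leg (iii): W = PᵢVᵢ ln(V_f/Vᵢ) = (7263) ln(23.4/53.8) = -6047 J.
W_net = 9424 − 6047 = 3377 J.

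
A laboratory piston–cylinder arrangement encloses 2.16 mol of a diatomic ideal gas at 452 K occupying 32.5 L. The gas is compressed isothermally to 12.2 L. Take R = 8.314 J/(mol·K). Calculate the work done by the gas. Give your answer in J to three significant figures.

Isothermal: W = nRT ln(V₂/V₁).
W = (2.16)(8.314)(452) × ln(12.2/32.5)
  = 8117 × -0.9798
W_by_gas = -7953 J.

W ≈ -7950 J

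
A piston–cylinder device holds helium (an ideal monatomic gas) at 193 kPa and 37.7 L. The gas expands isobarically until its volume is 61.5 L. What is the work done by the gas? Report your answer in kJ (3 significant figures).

Isobaric: W = P ΔV.
W = (193 kPa)(61.5 − 37.7 L) = (193)(23.8) = 4593 J.

W ≈ 4.59 kJ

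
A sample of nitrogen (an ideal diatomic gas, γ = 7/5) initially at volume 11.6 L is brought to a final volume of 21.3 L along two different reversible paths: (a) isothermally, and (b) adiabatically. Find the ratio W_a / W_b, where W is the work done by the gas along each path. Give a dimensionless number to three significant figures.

Path (a) isothermal: W = P₁V₁ ln(V₂/V₁) → W_a/(P₁V₁) = 0.6077.
Path (b) adiabatic: W = P₁V₁(1 − (V₁/V₂)^(γ−1))/(γ−1) → W_b/(P₁V₁) = 0.5395.
W_a / W_b = 0.6077 / 0.5395 = 1.126.

W_a / W_b ≈ 1.13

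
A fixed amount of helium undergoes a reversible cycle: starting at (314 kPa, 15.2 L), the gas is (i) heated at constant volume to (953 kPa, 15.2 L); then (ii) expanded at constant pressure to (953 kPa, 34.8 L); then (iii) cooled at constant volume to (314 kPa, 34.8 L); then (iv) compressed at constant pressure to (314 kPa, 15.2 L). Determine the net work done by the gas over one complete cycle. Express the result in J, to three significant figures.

Constant-volume legs do no work.
W(ii) = (953)(34.8 − 15.2) = 18679 J; W(iv) = (314)(15.2 − 34.8) = -6154 J.
W_net = 18679 − 6154 = 12524 J (the clockwise enclosed area).

W_net ≈ 12500 J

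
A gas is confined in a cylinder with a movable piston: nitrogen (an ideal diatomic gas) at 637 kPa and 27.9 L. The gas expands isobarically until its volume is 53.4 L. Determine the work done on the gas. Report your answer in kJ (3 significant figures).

W ≈ -16.2 kJ

Isobaric: W = P ΔV.
W = (637 kPa)(53.4 − 27.9 L) = (637)(25.5) = 16244 J.
Work on gas = −W_by = -16244 J.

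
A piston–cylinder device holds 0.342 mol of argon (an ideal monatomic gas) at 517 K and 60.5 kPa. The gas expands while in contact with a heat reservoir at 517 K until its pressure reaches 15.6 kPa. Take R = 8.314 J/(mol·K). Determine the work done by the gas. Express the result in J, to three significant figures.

W ≈ 1990 J

Isothermal process: W = nRT ln(V₂/V₁) = nRT ln(P₁/P₂).
W = (0.342)(8.314)(517) × ln(60.5/15.6)
  = 1470 × ln(3.878) = 1470 × 1.355
W_by_gas = 1992 J.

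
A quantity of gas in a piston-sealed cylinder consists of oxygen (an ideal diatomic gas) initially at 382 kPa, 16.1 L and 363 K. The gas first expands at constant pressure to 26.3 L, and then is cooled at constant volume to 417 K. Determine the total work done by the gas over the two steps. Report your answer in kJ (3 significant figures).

W_total ≈ 3.90 kJ

Step 1 (isobaric): W = PΔV = (382 kPa)(26.3 − 16.1 L) = 3896 J.
Step 2 (isochoric): W = 0 (constant volume).
W_total = 3896 + 0 = 3896 J.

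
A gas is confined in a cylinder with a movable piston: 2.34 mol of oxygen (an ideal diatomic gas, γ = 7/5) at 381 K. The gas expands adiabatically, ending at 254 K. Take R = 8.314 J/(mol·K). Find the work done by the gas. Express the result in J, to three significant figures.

Adiabatic ⇒ Q = 0, so W_by = −ΔU = nCᵥ(T₁ − T₂).
Cᵥ = 5R/2 = 20.79 J/(mol·K).
W = (2.34)(20.79)(381 − 254) = 6177 J.

W ≈ 6180 J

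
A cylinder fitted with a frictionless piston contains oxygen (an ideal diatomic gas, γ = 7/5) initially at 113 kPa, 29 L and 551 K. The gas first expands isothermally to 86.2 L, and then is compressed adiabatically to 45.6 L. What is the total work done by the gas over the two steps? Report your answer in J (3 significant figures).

W_total ≈ 1190 J

Step 1 (isothermal): W = P₁V₁ ln(V₂/V₁) = (3277) ln(86.2/29) = 3570 J.
After step 1: P = 38.02 kPa, V = 86.2 L, T = 551 K.
Step 2 (adiabatic): W = (P₁V₁ − P₂V₂)/(γ−1) = (3277 − 4228)/0.4 = -2376 J.
W_total = 3570 − 2376 = 1193 J.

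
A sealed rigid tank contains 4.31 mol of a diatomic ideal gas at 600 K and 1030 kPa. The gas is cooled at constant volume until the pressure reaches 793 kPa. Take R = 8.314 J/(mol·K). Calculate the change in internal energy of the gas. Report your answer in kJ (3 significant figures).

Constant volume ⇒ W = 0, so Q = ΔU = nCᵥΔT with Cᵥ = 5R/2 = 20.79 J/(mol·K).
At constant V, T₂/T₁ = P₂/P₁ ⇒ ΔT = T₁(P₂/P₁ − 1) = 600·(793/1030 − 1) = -138.1 K.
ΔU = (4.31)(20.79)(-138.1) = -12368 J.

ΔU ≈ -12.4 kJ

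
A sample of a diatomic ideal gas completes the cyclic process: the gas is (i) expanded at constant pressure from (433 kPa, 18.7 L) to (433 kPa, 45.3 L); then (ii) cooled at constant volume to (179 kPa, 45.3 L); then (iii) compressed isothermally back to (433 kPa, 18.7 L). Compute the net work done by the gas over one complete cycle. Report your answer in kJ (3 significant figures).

Leg (i): W = PΔV = (433)(45.3 − 18.7) = 11518 J.
Leg (ii): W = 0.
Leg (iii): W = PᵢVᵢ ln(V_f/Vᵢ) = (8109) ln(18.7/45.3) = -7174 J.
W_net = 11518 − 7174 = 4343 J.

W_net ≈ 4.34 kJ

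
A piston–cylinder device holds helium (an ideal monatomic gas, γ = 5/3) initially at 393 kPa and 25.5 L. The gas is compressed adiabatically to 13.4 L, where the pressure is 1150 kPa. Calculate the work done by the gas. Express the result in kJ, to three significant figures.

Adiabatic: W = (P₁V₁ − P₂V₂)/(γ − 1) with γ = 5/3.
P₁V₁ = 10022 J, P₂V₂ = 15410 J.
W = (10022 − 15410) / 0.6667 = -8083 J.

W ≈ -8.08 kJ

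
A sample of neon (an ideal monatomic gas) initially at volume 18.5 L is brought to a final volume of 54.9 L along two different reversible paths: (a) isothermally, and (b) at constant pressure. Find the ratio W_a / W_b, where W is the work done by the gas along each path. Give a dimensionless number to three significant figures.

Path (a) isothermal: W = P₁V₁ ln(V₂/V₁) → W_a/(P₁V₁) = 1.088.
Path (b) isobaric: W = P₁(V₂ − V₁) → W_b/(P₁V₁) = 1.968.
W_a / W_b = 1.088 / 1.968 = 0.5528.

W_a / W_b ≈ 0.553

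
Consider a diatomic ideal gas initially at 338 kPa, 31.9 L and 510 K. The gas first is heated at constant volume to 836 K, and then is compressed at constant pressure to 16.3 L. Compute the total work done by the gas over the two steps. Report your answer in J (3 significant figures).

W_total ≈ -8640 J

Step 1 (isochoric): W = 0 (constant volume).
After step 1: P = 554.1 kPa (V unchanged).
Step 2 (isobaric): W = PΔV = (554.1 kPa)(16.3 − 31.9 L) = -8643 J.
W_total = 0 − 8643 = -8643 J.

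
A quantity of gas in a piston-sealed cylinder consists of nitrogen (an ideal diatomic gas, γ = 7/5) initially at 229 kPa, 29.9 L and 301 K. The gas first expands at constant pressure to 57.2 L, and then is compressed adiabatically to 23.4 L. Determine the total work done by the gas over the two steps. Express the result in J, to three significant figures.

Step 1 (isobaric): W = PΔV = (229 kPa)(57.2 − 29.9 L) = 6252 J.
After step 1: P = 229 kPa, V = 57.2 L, T = 575.8 K.
Step 2 (adiabatic): W = (P₁V₁ − P₂V₂)/(γ−1) = (13099 − 18729)/0.4 = -14074 J.
W_total = 6252 − 14074 = -7823 J.

W_total ≈ -7820 J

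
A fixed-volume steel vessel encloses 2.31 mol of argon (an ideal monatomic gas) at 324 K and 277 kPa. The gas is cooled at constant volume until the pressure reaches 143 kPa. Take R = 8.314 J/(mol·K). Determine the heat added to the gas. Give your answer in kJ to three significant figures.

Constant volume ⇒ W = 0, so Q = ΔU = nCᵥΔT with Cᵥ = 3R/2 = 12.47 J/(mol·K).
At constant V, T₂/T₁ = P₂/P₁ ⇒ ΔT = T₁(P₂/P₁ − 1) = 324·(143/277 − 1) = -156.7 K.
ΔU = (2.31)(12.47)(-156.7) = -4515 J.

Q ≈ -4.52 kJ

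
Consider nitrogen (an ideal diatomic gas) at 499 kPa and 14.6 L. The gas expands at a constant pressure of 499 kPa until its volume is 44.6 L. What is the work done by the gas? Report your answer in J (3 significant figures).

W ≈ 15000 J

Isobaric: W = P ΔV.
W = (499 kPa)(44.6 − 14.6 L) = (499)(30) = 14970 J.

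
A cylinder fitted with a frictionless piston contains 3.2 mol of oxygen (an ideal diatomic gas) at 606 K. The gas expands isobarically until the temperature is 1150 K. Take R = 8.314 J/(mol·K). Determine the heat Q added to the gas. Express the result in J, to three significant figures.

Q ≈ 50700 J

Isobaric: W = nRΔT = (3.2)(8.314)(544) = 14473 J.
ΔU = nCᵥΔT with Cᵥ = 5R/2: ΔU = (3.2)(20.79)(544) = 36183 J.
Q = ΔU + W = 36183 + 14473 = 50656 J.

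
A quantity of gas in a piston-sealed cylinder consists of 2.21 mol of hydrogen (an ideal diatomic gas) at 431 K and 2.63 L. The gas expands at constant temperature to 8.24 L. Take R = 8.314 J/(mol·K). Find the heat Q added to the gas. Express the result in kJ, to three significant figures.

Isothermal ⇒ ΔU = 0, so Q = W = nRT ln(V₂/V₁).
Q = (2.21)(8.314)(431) ln(8.24/2.63) = 7919 × 1.142 = 9044 J.

Q ≈ 9.04 kJ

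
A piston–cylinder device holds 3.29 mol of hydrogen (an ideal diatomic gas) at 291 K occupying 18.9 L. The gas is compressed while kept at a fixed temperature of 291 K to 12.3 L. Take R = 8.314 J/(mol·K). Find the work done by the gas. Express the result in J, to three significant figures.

Isothermal: W = nRT ln(V₂/V₁).
W = (3.29)(8.314)(291) × ln(12.3/18.9)
  = 7960 × -0.4296
W_by_gas = -3419 J.

W ≈ -3420 J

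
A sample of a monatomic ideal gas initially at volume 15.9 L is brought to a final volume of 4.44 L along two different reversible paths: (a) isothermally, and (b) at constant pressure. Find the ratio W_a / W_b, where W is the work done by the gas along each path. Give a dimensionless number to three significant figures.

Path (a) isothermal: W = P₁V₁ ln(V₂/V₁) → W_a/(P₁V₁) = -1.276.
Path (b) isobaric: W = P₁(V₂ − V₁) → W_b/(P₁V₁) = -0.7208.
W_a / W_b = -1.276 / -0.7208 = 1.77.

W_a / W_b ≈ 1.77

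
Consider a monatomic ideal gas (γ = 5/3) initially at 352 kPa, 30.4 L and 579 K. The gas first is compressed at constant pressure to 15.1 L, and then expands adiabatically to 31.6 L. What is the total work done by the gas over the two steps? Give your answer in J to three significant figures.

W_total ≈ -2290 J

Step 1 (isobaric): W = PΔV = (352 kPa)(15.1 − 30.4 L) = -5386 J.
After step 1: P = 352 kPa, V = 15.1 L, T = 287.6 K.
Step 2 (adiabatic): W = (P₁V₁ − P₂V₂)/(γ−1) = (5315 − 3249)/0.667 = 3100 J.
W_total = -5386 + 3100 = -2286 J.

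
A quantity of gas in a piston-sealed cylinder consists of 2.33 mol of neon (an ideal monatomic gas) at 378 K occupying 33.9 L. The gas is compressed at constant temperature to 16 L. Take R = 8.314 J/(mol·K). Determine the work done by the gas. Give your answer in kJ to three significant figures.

Isothermal: W = nRT ln(V₂/V₁).
W = (2.33)(8.314)(378) × ln(16/33.9)
  = 7322 × -0.7508
W_by_gas = -5498 J.

W ≈ -5.50 kJ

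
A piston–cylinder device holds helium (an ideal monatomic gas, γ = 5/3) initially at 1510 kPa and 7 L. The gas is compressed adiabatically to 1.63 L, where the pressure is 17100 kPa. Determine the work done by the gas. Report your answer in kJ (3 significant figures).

W ≈ -26.0 kJ

Adiabatic: W = (P₁V₁ − P₂V₂)/(γ − 1) with γ = 5/3.
P₁V₁ = 10570 J, P₂V₂ = 27873 J.
W = (10570 − 27873) / 0.6667 = -25954 J.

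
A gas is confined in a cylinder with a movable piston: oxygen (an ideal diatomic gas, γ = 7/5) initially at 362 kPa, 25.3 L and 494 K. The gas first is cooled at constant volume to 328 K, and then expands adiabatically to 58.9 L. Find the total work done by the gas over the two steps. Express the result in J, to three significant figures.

W_total ≈ 4360 J

Step 1 (isochoric): W = 0 (constant volume).
After step 1: P = 240.4 kPa (V unchanged).
Step 2 (adiabatic): W = (P₁V₁ − P₂V₂)/(γ−1) = (6081 − 4337)/0.4 = 4360 J.
W_total = 0 + 4360 = 4360 J.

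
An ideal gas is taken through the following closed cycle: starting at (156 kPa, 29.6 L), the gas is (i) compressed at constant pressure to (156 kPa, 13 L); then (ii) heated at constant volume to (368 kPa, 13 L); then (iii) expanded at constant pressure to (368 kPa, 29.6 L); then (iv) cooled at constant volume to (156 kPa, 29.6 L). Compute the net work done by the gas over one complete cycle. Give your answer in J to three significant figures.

W_net ≈ 3520 J

Constant-volume legs do no work.
W(i) = (156)(13 − 29.6) = -2590 J; W(iii) = (368)(29.6 − 13) = 6109 J.
W_net = -2590 + 6109 = 3519 J (the clockwise enclosed area).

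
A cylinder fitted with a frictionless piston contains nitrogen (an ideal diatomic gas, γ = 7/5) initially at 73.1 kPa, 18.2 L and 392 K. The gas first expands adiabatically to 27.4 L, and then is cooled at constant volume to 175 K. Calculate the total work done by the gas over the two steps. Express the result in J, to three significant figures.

W_total ≈ 502 J

Step 1 (adiabatic): W = (P₁V₁ − P₂V₂)/(γ−1) = (1330 − 1130)/0.4 = 502.1 J.
Step 2 (isochoric): W = 0 (constant volume).
W_total = 502.1 + 0 = 502.1 J.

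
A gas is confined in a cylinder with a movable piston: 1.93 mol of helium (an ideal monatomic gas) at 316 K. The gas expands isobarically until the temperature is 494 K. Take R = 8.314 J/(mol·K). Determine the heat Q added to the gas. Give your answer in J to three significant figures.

Q ≈ 7140 J

Isobaric: W = nRΔT = (1.93)(8.314)(178) = 2856 J.
ΔU = nCᵥΔT with Cᵥ = 3R/2: ΔU = (1.93)(12.47)(178) = 4284 J.
Q = ΔU + W = 4284 + 2856 = 7140 J.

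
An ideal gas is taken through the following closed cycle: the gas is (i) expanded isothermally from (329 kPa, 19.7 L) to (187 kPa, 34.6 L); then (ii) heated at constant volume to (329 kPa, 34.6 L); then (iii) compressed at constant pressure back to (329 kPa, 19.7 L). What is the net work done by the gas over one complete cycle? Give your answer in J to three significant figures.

W_net ≈ -1250 J

Leg (i): W = PᵢVᵢ ln(V_f/Vᵢ) = (6481) ln(34.6/19.7) = 3650 J.
Leg (ii): W = 0.
Leg (iii): W = PΔV = (329)(19.7 − 34.6) = -4902 J.
W_net = 3650 − 4902 = -1252 J.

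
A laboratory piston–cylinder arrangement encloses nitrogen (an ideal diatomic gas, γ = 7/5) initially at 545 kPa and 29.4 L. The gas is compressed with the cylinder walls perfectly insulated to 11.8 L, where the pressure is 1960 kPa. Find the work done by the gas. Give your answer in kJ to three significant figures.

Adiabatic: W = (P₁V₁ − P₂V₂)/(γ − 1) with γ = 7/5.
P₁V₁ = 16023 J, P₂V₂ = 23128 J.
W = (16023 − 23128) / 0.4 = -17763 J.

W ≈ -17.8 kJ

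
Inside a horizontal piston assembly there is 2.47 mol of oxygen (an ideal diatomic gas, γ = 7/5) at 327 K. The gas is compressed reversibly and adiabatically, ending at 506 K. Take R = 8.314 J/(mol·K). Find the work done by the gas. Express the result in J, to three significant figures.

W ≈ -9190 J

Adiabatic ⇒ Q = 0, so W_by = −ΔU = nCᵥ(T₁ − T₂).
Cᵥ = 5R/2 = 20.79 J/(mol·K).
W = (2.47)(20.79)(327 − 506) = -9190 J.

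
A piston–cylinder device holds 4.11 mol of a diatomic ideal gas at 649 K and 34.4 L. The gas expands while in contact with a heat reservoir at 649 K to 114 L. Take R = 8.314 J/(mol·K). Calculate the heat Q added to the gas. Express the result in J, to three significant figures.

Isothermal ⇒ ΔU = 0, so Q = W = nRT ln(V₂/V₁).
Q = (4.11)(8.314)(649) ln(114/34.4) = 22177 × 1.198 = 26571 J.

Q ≈ 26600 J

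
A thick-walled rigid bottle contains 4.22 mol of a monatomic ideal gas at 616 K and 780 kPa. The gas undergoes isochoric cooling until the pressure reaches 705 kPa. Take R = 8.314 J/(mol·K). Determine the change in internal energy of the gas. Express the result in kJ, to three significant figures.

ΔU ≈ -3.12 kJ

Constant volume ⇒ W = 0, so Q = ΔU = nCᵥΔT with Cᵥ = 3R/2 = 12.47 J/(mol·K).
At constant V, T₂/T₁ = P₂/P₁ ⇒ ΔT = T₁(P₂/P₁ − 1) = 616·(705/780 − 1) = -59.23 K.
ΔU = (4.22)(12.47)(-59.23) = -3117 J.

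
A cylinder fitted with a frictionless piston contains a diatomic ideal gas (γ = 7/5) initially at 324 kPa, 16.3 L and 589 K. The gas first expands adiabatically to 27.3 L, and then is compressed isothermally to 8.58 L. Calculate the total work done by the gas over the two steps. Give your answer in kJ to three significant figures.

Step 1 (adiabatic): W = (P₁V₁ − P₂V₂)/(γ−1) = (5281 − 4297)/0.4 = 2461 J.
After step 1: P = 157.4 kPa, V = 27.3 L, T = 479.2 K.
Step 2 (isothermal): W = P₁V₁ ln(V₂/V₁) = (4297) ln(8.58/27.3) = -4973 J.
W_total = 2461 − 4973 = -2512 J.

W_total ≈ -2.51 kJ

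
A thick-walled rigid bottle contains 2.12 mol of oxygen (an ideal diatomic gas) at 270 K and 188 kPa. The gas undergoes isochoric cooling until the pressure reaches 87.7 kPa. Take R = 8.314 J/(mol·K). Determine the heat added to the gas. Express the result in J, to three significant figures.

Constant volume ⇒ W = 0, so Q = ΔU = nCᵥΔT with Cᵥ = 5R/2 = 20.79 J/(mol·K).
At constant V, T₂/T₁ = P₂/P₁ ⇒ ΔT = T₁(P₂/P₁ − 1) = 270·(87.7/188 − 1) = -144 K.
ΔU = (2.12)(20.79)(-144) = -6347 J.

Q ≈ -6350 J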